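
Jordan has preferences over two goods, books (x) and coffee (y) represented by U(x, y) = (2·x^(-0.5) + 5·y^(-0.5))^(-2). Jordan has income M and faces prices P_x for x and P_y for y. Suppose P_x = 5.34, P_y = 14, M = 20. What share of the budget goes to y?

Numerically y/x = 0.968803, so x* = 20/(5.34 + 14·0.968803) = 1.058 and y* = 0.968803·1.058 = 1.025.
Expenditure on y: 14·1.025 = 14.3502; share = 0.7175.

share on y = 0.7175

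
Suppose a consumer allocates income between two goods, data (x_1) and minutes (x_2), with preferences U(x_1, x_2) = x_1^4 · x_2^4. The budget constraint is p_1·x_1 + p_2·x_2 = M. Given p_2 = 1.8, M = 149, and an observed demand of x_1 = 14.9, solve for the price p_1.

p_1 = 5

The MRS is x_2/x_1. Set MRS = p_1/p_2.
Rearranging, p_2·x_2 = p_1·x_1. Substituting into the budget gives p_1·x_1·(1 + 1) = M.
Demand: x_1*(p_1,p_2,M) = 0.5·M/p_1 and x_2* = 0.5·M/p_2.
Set x_1* = 14.9 in the demand function and solve for p_1: p_1 = 5.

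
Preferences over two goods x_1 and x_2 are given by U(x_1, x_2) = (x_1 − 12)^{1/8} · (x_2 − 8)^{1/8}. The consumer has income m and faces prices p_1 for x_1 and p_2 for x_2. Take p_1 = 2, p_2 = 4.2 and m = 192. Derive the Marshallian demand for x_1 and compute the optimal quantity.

x_1* = 45.6

Let x_1' = x_1−12, x_2' = x_2−8. MRS = x_2'/x_1' = p_1/p_2.
After buying the subsistence bundle (12, 8), a share 0.5 of the remaining income goes to x_1: x_1* = 12 + 0.5·(m − 12p_1 − 8p_2)/p_1.
Discretionary income = 192 − 12·2 − 8·4.2 = 134.4; x_1* = 12 + 0.5·134.4/2 = 45.6.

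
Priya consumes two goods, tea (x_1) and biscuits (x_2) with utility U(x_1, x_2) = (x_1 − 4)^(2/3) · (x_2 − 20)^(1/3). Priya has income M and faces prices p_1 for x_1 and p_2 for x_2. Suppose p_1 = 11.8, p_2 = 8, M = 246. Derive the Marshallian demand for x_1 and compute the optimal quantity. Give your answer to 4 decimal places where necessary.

x_1* = 6.1921

This is Cobb-Douglas in (x_1−4, x_2−20): tangency gives 2/3·p_2·(x_2−20) = 1/3·p_1·(x_1−4).
Substituting into the budget: x_1* = 4 + 2/3·(M − 4·p_1 − 20·p_2)/p_1, and x_2* = 20 + 1/3·(…)/p_2.
Discretionary income = 246 − 4·11.8 − 20·8 = 38.8; x_1* = 4 + 2/3·38.8/11.8 = 6.1921.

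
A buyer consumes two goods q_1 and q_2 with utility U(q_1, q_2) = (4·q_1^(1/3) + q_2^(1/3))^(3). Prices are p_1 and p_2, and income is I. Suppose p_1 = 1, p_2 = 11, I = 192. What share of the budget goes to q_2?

share on q_2 = 0.0363

Substitute q_2 = (q_2/q_1)·q_1 into the budget: q_1* = I/(p_1 + p_2·(q_2/q_1)).
Numerically q_2/q_1 = 0.003426, so q_1* = 192/(1 + 11·0.003426) = 185.0265 and q_2* = 0.003426·185.0265 = 0.634.
Expenditure on q_2: 11·0.634 = 6.9735; share = 0.0363.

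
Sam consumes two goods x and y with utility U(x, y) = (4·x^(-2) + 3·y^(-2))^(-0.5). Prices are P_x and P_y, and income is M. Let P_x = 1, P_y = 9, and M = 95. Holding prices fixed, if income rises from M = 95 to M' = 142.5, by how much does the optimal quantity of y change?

Δy* = 4.2075

MU_x ∝ 4·x^(-3), MU_y ∝ 3·y^(-3), so MRS = (4/3)·(y/x)^(3) = P_x/P_y.
Hence y/x = ((3/4)·P_x/P_y)^(1/(3)), i.e. raised to the 1/3 power.
Substitute y = (y/x)·x into the budget: x* = M/(P_x + P_y·(y/x)).
Numerically y/x = 0.43679, so x* = 95/(1 + 9·0.43679) = 19.2654 and y* = 0.43679·19.2654 = 8.415.
At M' = 142.5: y* = 12.6224. Change: 12.6224 − 8.415 = 4.2075.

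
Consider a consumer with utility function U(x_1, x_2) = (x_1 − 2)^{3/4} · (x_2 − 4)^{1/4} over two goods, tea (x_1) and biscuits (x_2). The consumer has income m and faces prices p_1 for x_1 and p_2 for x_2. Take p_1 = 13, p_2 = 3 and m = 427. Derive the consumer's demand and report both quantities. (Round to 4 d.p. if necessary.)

After buying the subsistence bundle (2, 4), a share 0.75 of the remaining income goes to x_1: x_1* = 2 + 0.75·(m − 2p_1 − 4p_2)/p_1.
Discretionary income = 427 − 2·13 − 4·3 = 389; x_1* = 2 + 0.75·389/13 = 24.4423; x_2* = 4 + 0.25·389/3 = 36.4167.

x_1* = 24.4423, x_2* = 36.4167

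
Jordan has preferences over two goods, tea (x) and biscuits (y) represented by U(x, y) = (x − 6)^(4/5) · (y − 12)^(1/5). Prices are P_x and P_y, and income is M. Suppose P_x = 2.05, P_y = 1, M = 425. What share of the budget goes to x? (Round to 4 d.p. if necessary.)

share on x = 0.7832

This is Cobb-Douglas in (x−6, y−12): tangency gives 0.8·P_y·(y−12) = 0.2·P_x·(x−6).
After buying the subsistence bundle (6, 12), a share 0.8 of the remaining income goes to x: x* = 6 + 0.8·(M − 6P_x − 12P_y)/P_x.
Discretionary income = 425 − 6·2.05 − 12·1 = 400.7; x* = 6 + 0.8·400.7/2.05 = 162.3707; y* = 12 + 0.2·400.7/1 = 92.14.
Expenditure on x: 2.05·162.3707 = 332.86; share = 0.7832.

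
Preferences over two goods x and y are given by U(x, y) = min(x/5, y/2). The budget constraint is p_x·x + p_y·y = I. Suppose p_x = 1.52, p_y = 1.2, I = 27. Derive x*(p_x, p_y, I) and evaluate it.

Here 5·1.52 + 2·1.2 = 10, giving x* = 13.5.

x* = 13.5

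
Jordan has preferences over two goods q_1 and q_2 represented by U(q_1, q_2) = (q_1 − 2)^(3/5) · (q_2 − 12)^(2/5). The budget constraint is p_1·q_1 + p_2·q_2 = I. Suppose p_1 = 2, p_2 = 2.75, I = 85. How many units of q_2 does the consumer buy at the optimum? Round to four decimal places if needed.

MRS = (3/2)·(q_2−12)/(q_1−2). Tangency with p_1/p_2 gives q_2−12 = (2/3)·(p_1/p_2)·(q_1−2).
Substituting into the budget: q_1* = 2 + 0.6·(I − 2·p_1 − 12·p_2)/p_1, and q_2* = 12 + 0.4·(…)/p_2.
Discretionary income = 85 − 2·2 − 12·2.75 = 48; q_2* = 12 + 0.4·48/2.75 = 18.9818.

q_2* = 18.9818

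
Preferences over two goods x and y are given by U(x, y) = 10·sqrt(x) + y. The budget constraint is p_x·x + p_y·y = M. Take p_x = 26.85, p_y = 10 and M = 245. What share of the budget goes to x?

share on x = 0.38

Thus x* = (5·p_y/p_x)² — independent of M — with the rest of income spent on y.
Plugging in: x* = (5·10/26.85)² = 3.4678, y* = 15.189.
Expenditure on x: 26.85·3.4678 = 93.1099; share = 0.38.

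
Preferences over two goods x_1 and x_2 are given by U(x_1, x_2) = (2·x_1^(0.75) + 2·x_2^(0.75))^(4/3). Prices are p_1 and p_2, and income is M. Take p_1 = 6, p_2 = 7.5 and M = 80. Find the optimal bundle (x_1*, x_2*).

x_1* = 8.8183, x_2* = 3.612

MU_x_1 ∝ 2·x_1^(-0.25), MU_x_2 ∝ 2·x_2^(-0.25), so MRS = (x_2/x_1)^(0.25) = p_1/p_2.
Solve for the ratio: x_2/x_1 = [p_1/p_2]^(4).
With the ratio pinned down, the budget gives x_1* = M/(p_1 + p_2·(x_2/x_1)) and x_2* = (x_2/x_1)·x_1*.
Numerically x_2/x_1 = 0.4096, so x_1* = 80/(6 + 7.5·0.4096) = 8.8183 and x_2* = 0.4096·8.8183 = 3.612.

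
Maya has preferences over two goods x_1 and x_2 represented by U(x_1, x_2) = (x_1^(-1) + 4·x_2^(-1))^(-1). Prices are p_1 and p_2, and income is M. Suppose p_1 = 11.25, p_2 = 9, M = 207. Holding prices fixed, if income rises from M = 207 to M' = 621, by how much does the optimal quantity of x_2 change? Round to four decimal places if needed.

With the ratio pinned down, the budget gives x_1* = M/(p_1 + p_2·(x_2/x_1)) and x_2* = (x_2/x_1)·x_1*.
Numerically x_2/x_1 = 2.236068, so x_1* = 207/(11.25 + 9·2.236068) = 6.5977 and x_2* = 2.236068·6.5977 = 14.7529.
At M' = 621: x_2* = 44.2587. Change: 44.2587 − 14.7529 = 29.5058.

Δx_2* = 29.5058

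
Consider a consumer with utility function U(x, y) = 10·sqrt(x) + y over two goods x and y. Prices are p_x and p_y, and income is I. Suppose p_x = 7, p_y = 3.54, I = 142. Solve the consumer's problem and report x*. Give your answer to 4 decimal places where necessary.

Set MRS = p_x/p_y: 5·x^(−1/2) = p_x/p_y.
Thus x* = (5·p_y/p_x)² — independent of I — with the rest of income spent on y.
Plugging in: x* = (5·3.54/7)² = 6.3937.

x* = 6.3937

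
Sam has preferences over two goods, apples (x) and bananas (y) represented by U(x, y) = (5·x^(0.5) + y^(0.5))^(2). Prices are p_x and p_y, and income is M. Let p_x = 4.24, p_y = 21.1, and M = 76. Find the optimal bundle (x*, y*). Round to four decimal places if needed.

MRS = MU_x/MU_y = 5·(y/x)^(0.5). Set equal to p_x/p_y.
Hence y/x = ((1/5)·p_x/p_y)^(1/(0.5)), i.e. raised to the 2 power.
With the ratio pinned down, the budget gives x* = M/(p_x + p_y·(y/x)) and y* = (y/x)·x*.
Numerically y/x = 0.001615, so x* = 76/(4.24 + 21.1·0.001615) = 17.7816 and y* = 0.001615·17.7816 = 0.0287.

x* = 17.7816, y* = 0.0287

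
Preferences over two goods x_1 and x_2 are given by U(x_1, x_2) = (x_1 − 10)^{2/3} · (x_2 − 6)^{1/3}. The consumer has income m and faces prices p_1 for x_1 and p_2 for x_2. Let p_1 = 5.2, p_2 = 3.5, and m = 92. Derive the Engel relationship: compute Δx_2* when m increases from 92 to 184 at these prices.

Δx_2* = 8.7619

After buying the subsistence bundle (10, 6), a share 2/3 of the remaining income goes to x_1: x_1* = 10 + 2/3·(m − 10p_1 − 6p_2)/p_1.
Discretionary income = 92 − 10·5.2 − 6·3.5 = 19; x_2* = 6 + 1/3·19/3.5 = 7.8095.
At m' = 184: x_2* = 16.5714. Change: 16.5714 − 7.8095 = 8.7619.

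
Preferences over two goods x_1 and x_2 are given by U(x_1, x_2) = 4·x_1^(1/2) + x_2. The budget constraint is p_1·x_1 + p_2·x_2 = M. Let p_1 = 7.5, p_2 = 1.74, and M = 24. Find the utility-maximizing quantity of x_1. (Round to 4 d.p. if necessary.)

Set MRS = p_1/p_2: 2·x_1^(−1/2) = p_1/p_2.
Thus x_1* = (2·p_2/p_1)² — independent of M — with the rest of income spent on x_2.
Plugging in: x_1* = (2·1.74/7.5)² = 0.2153.

x_1* = 0.2153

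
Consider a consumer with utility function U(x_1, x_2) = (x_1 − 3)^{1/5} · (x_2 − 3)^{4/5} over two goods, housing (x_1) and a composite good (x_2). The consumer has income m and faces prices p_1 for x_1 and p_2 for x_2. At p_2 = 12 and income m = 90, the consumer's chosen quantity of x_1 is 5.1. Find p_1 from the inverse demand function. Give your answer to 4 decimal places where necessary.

p_1 = 4

This is Cobb-Douglas in (x_1−3, x_2−3): tangency gives 0.2·p_2·(x_2−3) = 0.8·p_1·(x_1−3).
After buying the subsistence bundle (3, 3), a share 0.2 of the remaining income goes to x_1: x_1* = 3 + 0.2·(m − 3p_1 − 3p_2)/p_1.
Set x_1* = 5.1 in the demand function and solve for p_1: p_1 = 4.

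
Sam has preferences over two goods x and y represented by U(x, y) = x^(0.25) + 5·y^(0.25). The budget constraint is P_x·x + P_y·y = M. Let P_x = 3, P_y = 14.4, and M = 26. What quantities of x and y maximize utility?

With the ratio pinned down, the budget gives x* = M/(P_x + P_y·(y/x)) and y* = (y/x)·x*.
Numerically y/x = 1.055938, so x* = 26/(3 + 14.4·1.055938) = 1.4281 and y* = 1.055938·1.4281 = 1.508.

x* = 1.4281, y* = 1.508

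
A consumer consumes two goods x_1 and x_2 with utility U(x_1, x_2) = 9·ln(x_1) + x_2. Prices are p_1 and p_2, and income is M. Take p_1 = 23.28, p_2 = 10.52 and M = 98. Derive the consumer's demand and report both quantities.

x_1* = 4.067, x_2* = 0.3156

Set MRS = p_1/p_2: (9/x_1)/1 = p_1/p_2.
So x_1*(p_1,p_2) = 9·p_2/p_1, independent of income; and x_2* = (M − 9·p_2)/p_2.
At the given prices: x_1* = 9·10.52/23.28 = 4.067, and x_2* = 0.3156.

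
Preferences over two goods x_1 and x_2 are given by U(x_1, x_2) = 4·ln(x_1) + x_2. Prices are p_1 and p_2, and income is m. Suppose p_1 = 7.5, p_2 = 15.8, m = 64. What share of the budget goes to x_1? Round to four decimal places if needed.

share on x_1 = 0.9875

Set MRS = p_1/p_2: (4/x_1)/1 = p_1/p_2.
So x_1*(p_1,p_2) = 4·p_2/p_1, independent of income; and x_2* = (m − 4·p_2)/p_2.
At the given prices: x_1* = 4·15.8/7.5 = 8.4267, and x_2* = 0.0506.
Expenditure on x_1: 7.5·8.4267 = 63.2; share = 0.9875.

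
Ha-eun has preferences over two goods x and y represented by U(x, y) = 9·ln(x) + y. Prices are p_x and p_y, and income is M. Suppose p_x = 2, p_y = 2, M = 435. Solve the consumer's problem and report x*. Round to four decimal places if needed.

x* = 9

MU_x = 9/x, MU_y = 1. Tangency: 9/x = p_x/p_y.
So x*(p_x,p_y) = 9·p_y/p_x, independent of income; and y* = (M − 9·p_y)/p_y.
At the given prices: x* = 9·2/2 = 9.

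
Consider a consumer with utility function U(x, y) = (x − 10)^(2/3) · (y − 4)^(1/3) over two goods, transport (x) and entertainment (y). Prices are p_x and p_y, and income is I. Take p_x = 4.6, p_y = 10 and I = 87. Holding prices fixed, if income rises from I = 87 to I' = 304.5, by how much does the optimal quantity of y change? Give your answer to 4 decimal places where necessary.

MRS = 2·(y−4)/(x−10). Tangency with p_x/p_y gives y−4 = (1/2)·(p_x/p_y)·(x−10).
Substituting into the budget: x* = 10 + 2/3·(I − 10·p_x − 4·p_y)/p_x, and y* = 4 + 1/3·(…)/p_y.
Discretionary income = 87 − 10·4.6 − 4·10 = 1; y* = 4 + 1/3·1/10 = 4.0333.
At I' = 304.5: y* = 11.2833. Change: 11.2833 − 4.0333 = 7.25.

Δy* = 7.25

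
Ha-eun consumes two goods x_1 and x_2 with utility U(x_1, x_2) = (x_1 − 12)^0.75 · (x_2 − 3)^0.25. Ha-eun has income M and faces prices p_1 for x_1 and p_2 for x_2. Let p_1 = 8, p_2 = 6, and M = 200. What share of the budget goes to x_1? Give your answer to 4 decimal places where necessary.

After buying the subsistence bundle (12, 3), a share 0.75 of the remaining income goes to x_1: x_1* = 12 + 0.75·(M − 12p_1 − 3p_2)/p_1.
Discretionary income = 200 − 12·8 − 3·6 = 86; x_1* = 12 + 0.75·86/8 = 20.0625; x_2* = 3 + 0.25·86/6 = 6.5833.
Expenditure on x_1: 8·20.0625 = 160.5; share = 0.8025.

share on x_1 = 0.8025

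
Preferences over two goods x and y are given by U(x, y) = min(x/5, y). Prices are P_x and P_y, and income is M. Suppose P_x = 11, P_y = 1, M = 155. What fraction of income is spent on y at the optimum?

With perfect complements, no substitution: consume in ratio x:y = 5:1.
Budget: P_x·x + P_y·(1/5)·x = M, so (5·P_x + P_y)·x = 5·M.
Demand: x*(P_x,P_y,M) = 5·M/(5·P_x + P_y), y* = M/(5·P_x + P_y).
Here 5·11 + 1 = 56, giving x* = 13.8393 and y* = 2.7679.
Expenditure on y: 1·2.7679 = 2.7679; share = 0.0179.

share on y = 0.0179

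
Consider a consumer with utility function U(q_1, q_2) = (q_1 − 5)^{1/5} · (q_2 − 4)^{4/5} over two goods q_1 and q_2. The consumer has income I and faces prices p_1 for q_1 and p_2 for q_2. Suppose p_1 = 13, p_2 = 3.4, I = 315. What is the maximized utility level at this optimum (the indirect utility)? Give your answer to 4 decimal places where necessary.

V = 32.2369

Let q_1' = q_1−5, q_2' = q_2−4. MRS = (1/4)·q_2'/q_1' = p_1/p_2.
After buying the subsistence bundle (5, 4), a share 0.2 of the remaining income goes to q_1: q_1* = 5 + 0.2·(I − 5p_1 − 4p_2)/p_1.
Discretionary income = 315 − 5·13 − 4·3.4 = 236.4; q_1* = 5 + 0.2·236.4/13 = 8.6369; q_2* = 4 + 0.8·236.4/3.4 = 59.6235.
Utility at the optimum: U(8.6369, 59.6235) = 32.2369.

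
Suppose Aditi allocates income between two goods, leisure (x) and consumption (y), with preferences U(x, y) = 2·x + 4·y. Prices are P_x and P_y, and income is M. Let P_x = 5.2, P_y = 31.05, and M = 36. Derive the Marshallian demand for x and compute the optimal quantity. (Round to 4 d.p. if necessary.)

x* = 6.9231

Perfect substitutes: compare marginal utility per dollar. 2/P_x vs 4/P_y → 0.3846 vs 0.1288.
x gives more utility per dollar, so spend all income on x: x* = M/P_x, y* = 0.
Numerically: x* = 6.9231, y* = 0.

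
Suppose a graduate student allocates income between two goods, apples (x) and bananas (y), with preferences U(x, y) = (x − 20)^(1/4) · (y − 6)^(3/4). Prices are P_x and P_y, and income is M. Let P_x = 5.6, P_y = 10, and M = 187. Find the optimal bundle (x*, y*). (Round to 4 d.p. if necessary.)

Let x' = x−20, y' = y−6. MRS = (1/3)·y'/x' = P_x/P_y.
Substituting into the budget: x* = 20 + 0.25·(M − 20·P_x − 6·P_y)/P_x, and y* = 6 + 0.75·(…)/P_y.
Discretionary income = 187 − 20·5.6 − 6·10 = 15; x* = 20 + 0.25·15/5.6 = 20.6696; y* = 6 + 0.75·15/10 = 7.125.

x* = 20.6696, y* = 7.125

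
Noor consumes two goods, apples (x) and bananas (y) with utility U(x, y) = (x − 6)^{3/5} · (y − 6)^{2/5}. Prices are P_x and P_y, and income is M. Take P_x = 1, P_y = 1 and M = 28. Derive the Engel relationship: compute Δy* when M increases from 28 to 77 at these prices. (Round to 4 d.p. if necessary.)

Δy* = 19.6

Let x' = x−6, y' = y−6. MRS = (3/2)·y'/x' = P_x/P_y.
After buying the subsistence bundle (6, 6), a share 0.6 of the remaining income goes to x: x* = 6 + 0.6·(M − 6P_x − 6P_y)/P_x.
Discretionary income = 28 − 6·1 − 6·1 = 16; y* = 6 + 0.4·16/1 = 12.4.
At M' = 77: y* = 32. Change: 32 − 12.4 = 19.6.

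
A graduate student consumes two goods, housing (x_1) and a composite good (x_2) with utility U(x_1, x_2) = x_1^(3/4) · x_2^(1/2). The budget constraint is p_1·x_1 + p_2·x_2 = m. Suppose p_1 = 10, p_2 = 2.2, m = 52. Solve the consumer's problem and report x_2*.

x_2* = 9.4545

The MRS is (3/2)·x_2/x_1. Set MRS = p_1/p_2.
Rearranging, p_2·x_2 = (2/3)·p_1·x_1. Substituting into the budget gives p_1·x_1·(1 + (2/3)) = m.
Demand: x_1*(p_1,p_2,m) = 0.6·m/p_1 and x_2* = 0.4·m/p_2.
At p_1=10, p_2=2.2, m=52: x_2* = 0.4·52/2.2 = 9.4545.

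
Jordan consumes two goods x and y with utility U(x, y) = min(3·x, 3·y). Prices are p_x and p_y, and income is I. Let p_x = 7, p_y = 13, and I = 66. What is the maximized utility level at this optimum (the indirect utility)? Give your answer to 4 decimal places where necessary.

Demand: x*(p_x,p_y,I) = 3·I/(3·p_x + 3·p_y), y* = 3·I/(3·p_x + 3·p_y).
Here 3·7 + 3·13 = 60, giving x* = 3.3 and y* = 3.3.
Utility at the optimum: U(3.3, 3.3) = 9.9.

V = 9.9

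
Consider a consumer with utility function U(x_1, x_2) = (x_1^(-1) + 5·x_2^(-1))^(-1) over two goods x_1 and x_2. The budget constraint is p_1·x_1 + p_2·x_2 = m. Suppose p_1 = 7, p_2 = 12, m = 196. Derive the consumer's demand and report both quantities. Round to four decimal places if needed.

x_1* = 7.1289, x_2* = 12.1748

MRS = MU_x_1/MU_x_2 = (1/5)·(x_2/x_1)^(2). Set equal to p_1/p_2.
Solve for the ratio: x_2/x_1 = [5·p_1/p_2]^(0.5).
Substitute x_2 = (x_2/x_1)·x_1 into the budget: x_1* = m/(p_1 + p_2·(x_2/x_1)).
Numerically x_2/x_1 = 1.707825, so x_1* = 196/(7 + 12·1.707825) = 7.1289 and x_2* = 1.707825·7.1289 = 12.1748.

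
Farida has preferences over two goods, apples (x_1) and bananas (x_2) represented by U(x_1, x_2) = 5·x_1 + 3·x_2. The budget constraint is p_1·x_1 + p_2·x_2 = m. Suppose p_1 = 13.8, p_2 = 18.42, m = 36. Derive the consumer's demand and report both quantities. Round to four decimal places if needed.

x_1* = 2.6087, x_2* = 0

Linear utility — the consumer picks whichever good has higher MU/price: 5/13.8 = 0.3623 vs 3/18.42 = 0.1629.
x_1 gives more utility per dollar, so spend all income on x_1: x_1* = m/p_1, x_2* = 0.
Numerically: x_1* = 2.6087, x_2* = 0.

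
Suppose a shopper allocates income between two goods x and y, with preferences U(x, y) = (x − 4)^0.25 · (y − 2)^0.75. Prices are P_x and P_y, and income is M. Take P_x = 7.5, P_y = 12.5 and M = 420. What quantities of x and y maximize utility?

MRS = (1/3)·(y−2)/(x−4). Tangency with P_x/P_y gives y−2 = 3·(P_x/P_y)·(x−4).
Substituting into the budget: x* = 4 + 0.25·(M − 4·P_x − 2·P_y)/P_x, and y* = 2 + 0.75·(…)/P_y.
Discretionary income = 420 − 4·7.5 − 2·12.5 = 365; x* = 4 + 0.25·365/7.5 = 16.1667; y* = 2 + 0.75·365/12.5 = 23.9.

x* = 16.1667, y* = 23.9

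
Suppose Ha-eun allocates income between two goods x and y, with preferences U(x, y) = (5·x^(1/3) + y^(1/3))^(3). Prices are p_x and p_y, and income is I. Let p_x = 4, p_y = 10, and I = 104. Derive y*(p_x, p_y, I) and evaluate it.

MRS = MU_x/MU_y = 5·(y/x)^(2/3). Set equal to p_x/p_y.
Solve for the ratio: y/x = [(1/5)·p_x/p_y]^(1.5).
Substitute y = (y/x)·x into the budget: x* = I/(p_x + p_y·(y/x)).
Numerically y/x = 0.022627, so x* = 104/(4 + 10·0.022627) = 24.608 and y* = 0.022627·24.608 = 0.5568.

y* = 0.5568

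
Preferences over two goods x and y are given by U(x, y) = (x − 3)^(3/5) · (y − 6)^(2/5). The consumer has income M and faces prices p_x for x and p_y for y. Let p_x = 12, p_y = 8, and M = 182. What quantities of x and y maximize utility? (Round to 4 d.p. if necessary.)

This is Cobb-Douglas in (x−3, y−6): tangency gives 0.6·p_y·(y−6) = 0.4·p_x·(x−3).
Substituting into the budget: x* = 3 + 0.6·(M − 3·p_x − 6·p_y)/p_x, and y* = 6 + 0.4·(…)/p_y.
Discretionary income = 182 − 3·12 − 6·8 = 98; x* = 3 + 0.6·98/12 = 7.9; y* = 6 + 0.4·98/8 = 10.9.

x* = 7.9, y* = 10.9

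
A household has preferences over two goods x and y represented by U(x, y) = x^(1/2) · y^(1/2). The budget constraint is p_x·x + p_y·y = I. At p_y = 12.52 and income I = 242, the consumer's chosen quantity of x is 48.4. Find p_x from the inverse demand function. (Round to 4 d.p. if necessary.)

Tangency: MRS = y/x = p_x/p_y.
So 0.5·p_y·y = 0.5·p_x·x; combined with the budget, a share 0.5 of income goes to x.
Demand: x*(p_x,p_y,I) = 0.5·I/p_x and y* = 0.5·I/p_y.
Set x* = 48.4 in the demand function and solve for p_x: p_x = 2.5.

p_x = 2.5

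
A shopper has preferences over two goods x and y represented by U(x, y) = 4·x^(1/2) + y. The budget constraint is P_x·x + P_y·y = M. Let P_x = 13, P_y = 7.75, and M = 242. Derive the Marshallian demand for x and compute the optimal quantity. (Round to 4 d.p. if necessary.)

Thus x* = (2·P_y/P_x)² — independent of M — with the rest of income spent on y.
Plugging in: x* = (2·7.75/13)² = 1.4216.

x* = 1.4216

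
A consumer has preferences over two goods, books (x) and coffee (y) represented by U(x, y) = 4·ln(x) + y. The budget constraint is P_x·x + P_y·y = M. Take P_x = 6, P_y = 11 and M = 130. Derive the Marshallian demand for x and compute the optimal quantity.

x* = 7.3333

MU_x = 4/x, MU_y = 1. Tangency: 4/x = P_x/P_y.
So x*(P_x,P_y) = 4·P_y/P_x, independent of income; and y* = (M − 4·P_y)/P_y.
At the given prices: x* = 4·11/6 = 7.3333.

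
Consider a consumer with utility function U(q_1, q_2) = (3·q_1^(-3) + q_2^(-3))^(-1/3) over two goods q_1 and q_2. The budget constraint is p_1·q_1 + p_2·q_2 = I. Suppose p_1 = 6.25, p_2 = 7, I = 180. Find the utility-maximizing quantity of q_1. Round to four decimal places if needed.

q_1* = 15.7614

MU_q_1 ∝ 3·q_1^(-4), MU_q_2 ∝ q_2^(-4), so MRS = 3·(q_2/q_1)^(4) = p_1/p_2.
Hence q_2/q_1 = ((1/3)·p_1/p_2)^(1/(4)), i.e. raised to the 0.25 power.
With the ratio pinned down, the budget gives q_1* = I/(p_1 + p_2·(q_2/q_1)) and q_2* = (q_2/q_1)·q_1*.
Numerically q_2/q_1 = 0.73861, so q_1* = 180/(6.25 + 7·0.73861) = 15.7614.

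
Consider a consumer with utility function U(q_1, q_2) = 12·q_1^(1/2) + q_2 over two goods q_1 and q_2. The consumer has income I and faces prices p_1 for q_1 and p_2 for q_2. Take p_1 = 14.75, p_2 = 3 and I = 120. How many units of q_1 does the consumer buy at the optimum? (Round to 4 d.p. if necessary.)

Thus q_1* = (6·p_2/p_1)² — independent of I — with the rest of income spent on q_2.
Plugging in: q_1* = (6·3/14.75)² = 1.4892.

q_1* = 1.4892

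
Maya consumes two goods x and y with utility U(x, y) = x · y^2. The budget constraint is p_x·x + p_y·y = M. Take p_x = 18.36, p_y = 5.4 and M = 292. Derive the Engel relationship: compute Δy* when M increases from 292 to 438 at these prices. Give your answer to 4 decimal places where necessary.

Tangency: MRS = (1/2)·y/x = p_x/p_y.
So p_y·y = 2·p_x·x; combined with the budget, a share 1/3 of income goes to x.
Demand: x*(p_x,p_y,M) = 1/3·M/p_x and y* = 2/3·M/p_y.
At p_x=18.36, p_y=5.4, M=292: y* = 2/3·292/5.4 = 36.0494.
At M' = 438: y* = 54.0741. Change: 54.0741 − 36.0494 = 18.0247.

Δy* = 18.0247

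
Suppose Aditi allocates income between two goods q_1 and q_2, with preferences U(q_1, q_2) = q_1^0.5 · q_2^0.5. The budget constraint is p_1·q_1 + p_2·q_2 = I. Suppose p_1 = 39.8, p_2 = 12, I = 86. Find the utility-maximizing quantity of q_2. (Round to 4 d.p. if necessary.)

q_2* = 3.5833

Tangency: MRS = q_2/q_1 = p_1/p_2.
Rearranging, p_2·q_2 = p_1·q_1. Substituting into the budget gives p_1·q_1·(1 + 1) = I.
Demand: q_1*(p_1,p_2,I) = 0.5·I/p_1 and q_2* = 0.5·I/p_2.
At p_1=39.8, p_2=12, I=86: q_2* = 0.5·86/12 = 3.5833.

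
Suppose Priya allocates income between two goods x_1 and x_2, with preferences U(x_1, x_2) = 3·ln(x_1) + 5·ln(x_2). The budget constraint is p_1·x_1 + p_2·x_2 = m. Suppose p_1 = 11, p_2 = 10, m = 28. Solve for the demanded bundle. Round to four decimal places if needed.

x_1* = 0.9545, x_2* = 1.75

Tangency: MRS = (3/5)·x_2/x_1 = p_1/p_2.
Rearranging, p_2·x_2 = (5/3)·p_1·x_1. Substituting into the budget gives p_1·x_1·(1 + (5/3)) = m.
Demand: x_1*(p_1,p_2,m) = 0.375·m/p_1 and x_2* = 0.625·m/p_2.
At p_1=11, p_2=10, m=28: x_1* = 0.375·28/11 = 0.9545, x_2* = 1.75.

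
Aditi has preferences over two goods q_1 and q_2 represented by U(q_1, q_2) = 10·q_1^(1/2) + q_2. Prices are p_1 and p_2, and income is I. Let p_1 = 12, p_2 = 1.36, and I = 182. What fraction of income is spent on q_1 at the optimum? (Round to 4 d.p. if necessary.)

share on q_1 = 0.0212

Utility is quasi-linear in q_2; the FOC for q_1 is 5/√q_1 = p_1/p_2.
Solve: √q_1 = 5·p_2/p_1, so q_1*(p_1,p_2) = (5·p_2/p_1)², and q_2* = (I − p_1·q_1*)/p_2.
Plugging in: q_1* = (5·1.36/12)² = 0.3211, q_2* = 130.9902.
Expenditure on q_1: 12·0.3211 = 3.8533; share = 0.0212.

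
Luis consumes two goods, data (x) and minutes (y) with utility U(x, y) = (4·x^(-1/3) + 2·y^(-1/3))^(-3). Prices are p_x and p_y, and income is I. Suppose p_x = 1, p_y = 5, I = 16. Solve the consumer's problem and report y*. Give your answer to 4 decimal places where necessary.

From the CES first-order condition, 2·(y/x)^(4/3) = p_x/p_y.
Hence y/x = ((1/2)·p_x/p_y)^(1/(4/3)), i.e. raised to the 0.75 power.
Substitute y = (y/x)·x into the budget: x* = I/(p_x + p_y·(y/x)).
Numerically y/x = 0.177828, so x* = 16/(1 + 5·0.177828) = 8.4695 and y* = 0.177828·8.4695 = 1.5061.

y* = 1.5061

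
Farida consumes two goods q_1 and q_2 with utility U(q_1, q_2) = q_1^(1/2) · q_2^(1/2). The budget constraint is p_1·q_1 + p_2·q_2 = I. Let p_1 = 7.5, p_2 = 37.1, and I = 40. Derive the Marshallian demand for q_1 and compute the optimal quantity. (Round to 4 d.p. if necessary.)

q_1* = 2.6667

The MRS is q_2/q_1. Set MRS = p_1/p_2.
Rearranging, p_2·q_2 = p_1·q_1. Substituting into the budget gives p_1·q_1·(1 + 1) = I.
Demand: q_1*(p_1,p_2,I) = 0.5·I/p_1 and q_2* = 0.5·I/p_2.
At p_1=7.5, p_2=37.1, I=40: q_1* = 0.5·40/7.5 = 2.6667.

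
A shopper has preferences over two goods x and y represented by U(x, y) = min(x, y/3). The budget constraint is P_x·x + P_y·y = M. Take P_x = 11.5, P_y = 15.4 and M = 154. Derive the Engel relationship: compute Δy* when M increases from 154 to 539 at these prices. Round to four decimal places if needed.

Δy* = 20.0173

Leontief preferences: the optimum is at the kink where x/1 = y/3, i.e. y = 3·x.
Budget: P_x·x + P_y·3·x = M, so (P_x + 3·P_y)·x = M.
Demand: x*(P_x,P_y,M) = M/(P_x + 3·P_y), y* = 3·M/(P_x + 3·P_y).
Here 11.5 + 3·15.4 = 57.7, giving y* = 8.0069.
At M' = 539: y* = 28.0243. Change: 28.0243 − 8.0069 = 20.0173.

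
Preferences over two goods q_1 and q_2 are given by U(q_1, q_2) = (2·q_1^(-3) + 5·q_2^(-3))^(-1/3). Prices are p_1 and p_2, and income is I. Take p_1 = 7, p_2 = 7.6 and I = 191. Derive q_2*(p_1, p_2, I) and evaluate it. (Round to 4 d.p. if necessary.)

q_2* = 14.3798

MU_q_1 ∝ 2·q_1^(-4), MU_q_2 ∝ 5·q_2^(-4), so MRS = (2/5)·(q_2/q_1)^(4) = p_1/p_2.
Solve for the ratio: q_2/q_1 = [(5/2)·p_1/p_2]^(0.25).
Substitute q_2 = (q_2/q_1)·q_1 into the budget: q_1* = I/(p_1 + p_2·(q_2/q_1)).
Numerically q_2/q_1 = 1.231845, so q_1* = 191/(7 + 7.6·1.231845) = 11.6734 and q_2* = 1.231845·11.6734 = 14.3798.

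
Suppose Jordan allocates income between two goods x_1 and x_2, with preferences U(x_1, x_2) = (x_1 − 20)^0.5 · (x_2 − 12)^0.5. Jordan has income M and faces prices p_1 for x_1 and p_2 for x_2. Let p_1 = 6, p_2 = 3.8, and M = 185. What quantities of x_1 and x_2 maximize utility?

x_1* = 21.6167, x_2* = 14.5526

Let x_1' = x_1−20, x_2' = x_2−12. MRS = x_2'/x_1' = p_1/p_2.
After buying the subsistence bundle (20, 12), a share 0.5 of the remaining income goes to x_1: x_1* = 20 + 0.5·(M − 20p_1 − 12p_2)/p_1.
Discretionary income = 185 − 20·6 − 12·3.8 = 19.4; x_1* = 20 + 0.5·19.4/6 = 21.6167; x_2* = 12 + 0.5·19.4/3.8 = 14.5526.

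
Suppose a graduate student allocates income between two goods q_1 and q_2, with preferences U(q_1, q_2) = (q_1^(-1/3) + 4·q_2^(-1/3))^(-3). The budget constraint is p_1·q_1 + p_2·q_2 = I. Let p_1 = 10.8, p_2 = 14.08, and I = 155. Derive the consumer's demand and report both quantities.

q_1* = 3.5681, q_2* = 8.2717

Numerically q_2/q_1 = 2.318253, so q_1* = 155/(10.8 + 14.08·2.318253) = 3.5681 and q_2* = 2.318253·3.5681 = 8.2717.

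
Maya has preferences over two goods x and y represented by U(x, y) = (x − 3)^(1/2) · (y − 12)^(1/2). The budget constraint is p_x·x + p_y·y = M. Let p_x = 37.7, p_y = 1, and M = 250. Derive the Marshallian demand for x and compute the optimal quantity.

x* = 4.6565

Let x' = x−3, y' = y−12. MRS = y'/x' = p_x/p_y.
After buying the subsistence bundle (3, 12), a share 0.5 of the remaining income goes to x: x* = 3 + 0.5·(M − 3p_x − 12p_y)/p_x.
Discretionary income = 250 − 3·37.7 − 12·1 = 124.9; x* = 3 + 0.5·124.9/37.7 = 4.6565.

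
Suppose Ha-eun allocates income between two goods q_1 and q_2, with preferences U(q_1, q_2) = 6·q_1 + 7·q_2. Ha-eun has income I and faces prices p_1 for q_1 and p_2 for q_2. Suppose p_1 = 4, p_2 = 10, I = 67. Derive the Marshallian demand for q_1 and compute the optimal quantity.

Perfect substitutes: compare marginal utility per dollar. 6/p_1 vs 7/p_2 → 1.5 vs 0.7.
q_1 gives more utility per dollar, so spend all income on q_1: q_1* = I/p_1, q_2* = 0.
Numerically: q_1* = 16.75, q_2* = 0.

q_1* = 16.75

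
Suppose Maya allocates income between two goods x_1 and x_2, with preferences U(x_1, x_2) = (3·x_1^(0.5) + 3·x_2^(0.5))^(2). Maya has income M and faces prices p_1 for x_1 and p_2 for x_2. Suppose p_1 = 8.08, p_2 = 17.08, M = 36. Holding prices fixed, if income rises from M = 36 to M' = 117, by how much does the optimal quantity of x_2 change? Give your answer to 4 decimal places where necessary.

Δx_2* = 1.523

Numerically x_2/x_1 = 0.223793, so x_1* = 36/(8.08 + 17.08·0.223793) = 3.0246 and x_2* = 0.223793·3.0246 = 0.6769.
At M' = 117: x_2* = 2.1999. Change: 2.1999 − 0.6769 = 1.523.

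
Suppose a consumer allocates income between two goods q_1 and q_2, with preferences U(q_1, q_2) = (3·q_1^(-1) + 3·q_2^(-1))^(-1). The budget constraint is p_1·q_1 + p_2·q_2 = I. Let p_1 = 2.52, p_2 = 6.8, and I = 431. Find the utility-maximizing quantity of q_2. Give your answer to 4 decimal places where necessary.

q_2* = 39.3983

With the ratio pinned down, the budget gives q_1* = I/(p_1 + p_2·(q_2/q_1)) and q_2* = (q_2/q_1)·q_1*.
Numerically q_2/q_1 = 0.60876, so q_1* = 431/(2.52 + 6.8·0.60876) = 64.7189 and q_2* = 0.60876·64.7189 = 39.3983.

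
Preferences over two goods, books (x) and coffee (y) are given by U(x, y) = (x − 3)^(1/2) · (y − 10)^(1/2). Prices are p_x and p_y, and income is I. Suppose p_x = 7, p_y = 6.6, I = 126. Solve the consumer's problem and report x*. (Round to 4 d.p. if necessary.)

x* = 5.7857

MRS = (y−10)/(x−3). Tangency with p_x/p_y gives y−10 = (p_x/p_y)·(x−3).
After buying the subsistence bundle (3, 10), a share 0.5 of the remaining income goes to x: x* = 3 + 0.5·(I − 3p_x − 10p_y)/p_x.
Discretionary income = 126 − 3·7 − 10·6.6 = 39; x* = 3 + 0.5·39/7 = 5.7857.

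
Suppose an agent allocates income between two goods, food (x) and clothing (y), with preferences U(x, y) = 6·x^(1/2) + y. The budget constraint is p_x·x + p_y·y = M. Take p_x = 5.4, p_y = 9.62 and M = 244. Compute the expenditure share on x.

Set MRS = p_x/p_y: 3·x^(−1/2) = p_x/p_y.
Solve: √x = 3·p_y/p_x, so x*(p_x,p_y) = (3·p_y/p_x)², and y* = (M − p_x·x*)/p_y.
Plugging in: x* = (3·9.62/5.4)² = 28.5631, y* = 9.3305.
Expenditure on x: 5.4·28.5631 = 154.2407; share = 0.6321.

share on x = 0.6321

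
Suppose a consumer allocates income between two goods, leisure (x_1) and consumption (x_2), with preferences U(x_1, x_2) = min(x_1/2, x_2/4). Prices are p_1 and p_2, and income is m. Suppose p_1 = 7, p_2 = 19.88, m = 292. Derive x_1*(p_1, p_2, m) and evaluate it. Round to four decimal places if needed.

With perfect complements, no substitution: consume in ratio x_1:x_2 = 2:4.
Budget: p_1·x_1 + p_2·2·x_1 = m, so (2·p_1 + 4·p_2)·x_1 = 2·m.
Demand: x_1*(p_1,p_2,m) = 2·m/(2·p_1 + 4·p_2), x_2* = 4·m/(2·p_1 + 4·p_2).
Here 2·7 + 4·19.88 = 93.52, giving x_1* = 6.2447.

x_1* = 6.2447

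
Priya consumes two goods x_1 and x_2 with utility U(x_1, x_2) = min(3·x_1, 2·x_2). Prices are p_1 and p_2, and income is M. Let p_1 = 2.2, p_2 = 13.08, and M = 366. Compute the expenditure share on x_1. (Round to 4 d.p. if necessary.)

With perfect complements, no substitution: consume in ratio x_1:x_2 = 2:3.
Budget: p_1·x_1 + p_2·(3/2)·x_1 = M, so (2·p_1 + 3·p_2)·x_1 = 2·M.
Demand: x_1*(p_1,p_2,M) = 2·M/(2·p_1 + 3·p_2), x_2* = 3·M/(2·p_1 + 3·p_2).
Here 2·2.2 + 3·13.08 = 43.64, giving x_1* = 16.7736 and x_2* = 25.1604.
Expenditure on x_1: 2.2·16.7736 = 36.9019; share = 0.1008.

share on x_1 = 0.1008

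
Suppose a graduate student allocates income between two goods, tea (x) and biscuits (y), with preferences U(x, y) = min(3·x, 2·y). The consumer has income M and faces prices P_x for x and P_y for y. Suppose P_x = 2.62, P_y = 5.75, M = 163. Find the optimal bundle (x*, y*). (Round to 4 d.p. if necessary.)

x* = 14.4953, y* = 21.743

With perfect complements, no substitution: consume in ratio x:y = 2:3.
Budget: P_x·x + P_y·(3/2)·x = M, so (2·P_x + 3·P_y)·x = 2·M.
Demand: x*(P_x,P_y,M) = 2·M/(2·P_x + 3·P_y), y* = 3·M/(2·P_x + 3·P_y).
Here 2·2.62 + 3·5.75 = 22.49, giving x* = 14.4953 and y* = 21.743.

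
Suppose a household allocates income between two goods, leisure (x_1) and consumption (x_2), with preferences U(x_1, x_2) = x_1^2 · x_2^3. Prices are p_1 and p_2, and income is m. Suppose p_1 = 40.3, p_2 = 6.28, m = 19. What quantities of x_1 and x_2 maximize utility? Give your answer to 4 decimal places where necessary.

x_1* = 0.1886, x_2* = 1.8153

MU_x_1/MU_x_2 = (2·x_2)/(3·x_1); tangency sets this equal to p_1/p_2.
So 2·p_2·x_2 = 3·p_1·x_1; combined with the budget, a share 0.4 of income goes to x_1.
Demand: x_1*(p_1,p_2,m) = 0.4·m/p_1 and x_2* = 0.6·m/p_2.
At p_1=40.3, p_2=6.28, m=19: x_1* = 0.4·19/40.3 = 0.1886, x_2* = 1.8153.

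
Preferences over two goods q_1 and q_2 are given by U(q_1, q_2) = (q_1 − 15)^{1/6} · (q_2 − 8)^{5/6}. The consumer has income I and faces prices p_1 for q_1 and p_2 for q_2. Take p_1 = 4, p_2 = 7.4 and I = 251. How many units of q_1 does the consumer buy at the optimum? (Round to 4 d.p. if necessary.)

Let q_1' = q_1−15, q_2' = q_2−8. MRS = (1/5)·q_2'/q_1' = p_1/p_2.
After buying the subsistence bundle (15, 8), a share 1/6 of the remaining income goes to q_1: q_1* = 15 + 1/6·(I − 15p_1 − 8p_2)/p_1.
Discretionary income = 251 − 15·4 − 8·7.4 = 131.8; q_1* = 15 + 1/6·131.8/4 = 20.4917.

q_1* = 20.4917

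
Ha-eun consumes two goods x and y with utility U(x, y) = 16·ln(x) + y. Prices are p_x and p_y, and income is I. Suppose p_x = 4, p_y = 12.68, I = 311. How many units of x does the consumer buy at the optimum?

At the given prices: x* = 16·12.68/4 = 50.72.

x* = 50.72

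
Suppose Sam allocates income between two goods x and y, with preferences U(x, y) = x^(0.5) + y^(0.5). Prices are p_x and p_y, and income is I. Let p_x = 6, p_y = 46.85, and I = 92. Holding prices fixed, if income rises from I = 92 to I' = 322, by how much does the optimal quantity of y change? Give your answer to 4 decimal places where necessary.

Numerically y/x = 0.016401, so x* = 92/(6 + 46.85·0.016401) = 13.5926 and y* = 0.016401·13.5926 = 0.2229.
At I' = 322: y* = 0.7803. Change: 0.7803 − 0.2229 = 0.5573.

Δy* = 0.5573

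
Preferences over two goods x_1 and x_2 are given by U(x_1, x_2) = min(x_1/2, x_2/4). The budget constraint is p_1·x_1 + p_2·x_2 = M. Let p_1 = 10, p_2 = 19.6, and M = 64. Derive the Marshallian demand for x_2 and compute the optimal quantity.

Leontief preferences: the optimum is at the kink where x_1/2 = x_2/4, i.e. x_2 = 2·x_1.
Budget: p_1·x_1 + p_2·2·x_1 = M, so (2·p_1 + 4·p_2)·x_1 = 2·M.
Demand: x_1*(p_1,p_2,M) = 2·M/(2·p_1 + 4·p_2), x_2* = 4·M/(2·p_1 + 4·p_2).
Here 2·10 + 4·19.6 = 98.4, giving x_2* = 2.6016.

x_2* = 2.6016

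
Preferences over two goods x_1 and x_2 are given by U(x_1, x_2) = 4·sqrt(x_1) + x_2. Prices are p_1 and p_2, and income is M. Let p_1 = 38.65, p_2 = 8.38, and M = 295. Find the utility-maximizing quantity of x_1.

x_1* = 0.188

Set MRS = p_1/p_2: 2·x_1^(−1/2) = p_1/p_2.
Solve: √x_1 = 2·p_2/p_1, so x_1*(p_1,p_2) = (2·p_2/p_1)², and x_2* = (M − p_1·x_1*)/p_2.
Plugging in: x_1* = (2·8.38/38.65)² = 0.188.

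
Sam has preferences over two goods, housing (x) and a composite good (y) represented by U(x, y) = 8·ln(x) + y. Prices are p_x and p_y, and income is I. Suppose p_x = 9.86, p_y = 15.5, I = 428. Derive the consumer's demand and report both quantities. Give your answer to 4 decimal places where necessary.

x* = 12.5761, y* = 19.6129

Set MRS = p_x/p_y: (8/x)/1 = p_x/p_y.
So x*(p_x,p_y) = 8·p_y/p_x, independent of income; and y* = (I − 8·p_y)/p_y.
At the given prices: x* = 8·15.5/9.86 = 12.5761, and y* = 19.6129.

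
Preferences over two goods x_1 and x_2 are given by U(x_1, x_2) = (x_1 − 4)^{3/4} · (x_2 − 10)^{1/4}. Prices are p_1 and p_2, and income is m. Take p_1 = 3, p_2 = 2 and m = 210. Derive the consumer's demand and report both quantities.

x_1* = 48.5, x_2* = 32.25

Let x_1' = x_1−4, x_2' = x_2−10. MRS = 3·x_2'/x_1' = p_1/p_2.
After buying the subsistence bundle (4, 10), a share 0.75 of the remaining income goes to x_1: x_1* = 4 + 0.75·(m − 4p_1 − 10p_2)/p_1.
Discretionary income = 210 − 4·3 − 10·2 = 178; x_1* = 4 + 0.75·178/3 = 48.5; x_2* = 10 + 0.25·178/2 = 32.25.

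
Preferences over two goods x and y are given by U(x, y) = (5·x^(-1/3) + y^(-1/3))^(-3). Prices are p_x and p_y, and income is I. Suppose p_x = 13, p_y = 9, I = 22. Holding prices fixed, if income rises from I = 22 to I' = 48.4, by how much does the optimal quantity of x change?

From the CES first-order condition, 5·(y/x)^(4/3) = p_x/p_y.
Hence y/x = ((1/5)·p_x/p_y)^(1/(4/3)), i.e. raised to the 0.75 power.
Substitute y = (y/x)·x into the budget: x* = I/(p_x + p_y·(y/x)).
Numerically y/x = 0.394047, so x* = 22/(13 + 9·0.394047) = 1.3296.
At I' = 48.4: x* = 2.9251. Change: 2.9251 − 1.3296 = 1.5955.

Δx* = 1.5955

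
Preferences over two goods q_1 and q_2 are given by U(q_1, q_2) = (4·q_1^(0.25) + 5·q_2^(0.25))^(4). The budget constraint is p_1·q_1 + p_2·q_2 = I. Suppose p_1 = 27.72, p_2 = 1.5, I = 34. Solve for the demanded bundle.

With the ratio pinned down, the budget gives q_1* = I/(p_1 + p_2·(q_2/q_1)) and q_2* = (q_2/q_1)·q_1*.
Numerically q_2/q_1 = 65.788397, so q_1* = 34/(27.72 + 1.5·65.788397) = 0.269 and q_2* = 65.788397·0.269 = 17.6959.

q_1* = 0.269, q_2* = 17.6959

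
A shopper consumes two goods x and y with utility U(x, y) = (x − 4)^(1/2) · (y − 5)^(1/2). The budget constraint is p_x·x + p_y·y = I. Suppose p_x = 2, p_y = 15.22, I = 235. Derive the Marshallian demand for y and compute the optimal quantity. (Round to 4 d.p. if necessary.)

MRS = (y−5)/(x−4). Tangency with p_x/p_y gives y−5 = (p_x/p_y)·(x−4).
Substituting into the budget: x* = 4 + 0.5·(I − 4·p_x − 5·p_y)/p_x, and y* = 5 + 0.5·(…)/p_y.
Discretionary income = 235 − 4·2 − 5·15.22 = 150.9; y* = 5 + 0.5·150.9/15.22 = 9.9573.

y* = 9.9573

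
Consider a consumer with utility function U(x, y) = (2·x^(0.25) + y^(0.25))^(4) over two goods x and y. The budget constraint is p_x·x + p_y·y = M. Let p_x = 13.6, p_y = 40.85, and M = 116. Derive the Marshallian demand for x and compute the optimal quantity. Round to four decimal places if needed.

x* = 6.6895

From the CES first-order condition, 2·(y/x)^(0.75) = p_x/p_y.
Solve for the ratio: y/x = [(1/2)·p_x/p_y]^(4/3).
Substitute y = (y/x)·x into the budget: x* = M/(p_x + p_y·(y/x)).
Numerically y/x = 0.091571, so x* = 116/(13.6 + 40.85·0.091571) = 6.6895.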